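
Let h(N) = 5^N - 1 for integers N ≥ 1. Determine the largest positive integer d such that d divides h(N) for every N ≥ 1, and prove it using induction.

Computing the first values: h(1) = 4 and h(2) = 24; gcd(4, 24) = 4, so d ≤ 4.
We prove 4 | 5^N - 1 for all N ≥ 1 by induction on N.
For the base case N = 1: h(1) = 4 = 4·(1), so 4 | h(1).
For the inductive step, assume it holds for an arbitrary m ≥ 1, i.e. 4 | h(m). Then
5^{m+1} − 1^{m+1} = 5·5^m − 1·1^m = 5·(5^m − 1^m) + (4)·1^m. The first term is divisible by 4 by the inductive hypothesis, and the second term (4)·1^m is divisible by 4 since 4 | 4. Hence 4 | h(m+1).
This completes the induction.
Therefore the largest such d is 4.

d = 4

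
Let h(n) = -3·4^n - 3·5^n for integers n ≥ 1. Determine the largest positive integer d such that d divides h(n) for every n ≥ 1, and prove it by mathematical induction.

Computing the first values: h(1) = -27 and h(2) = -123; gcd(-27, -123) = 3, so d ≤ 3.
We prove 3 | -3·4^n - 3·5^n for all n ≥ 1 by induction on n.
When n = 1: h(1) = -27 = 3·(-9), so 3 | h(1).
Inductive step: suppose the statement holds for some k ≥ 1, i.e. 3 | h(k). Then
h(k+1) − 5·h(k) = (-3·4^(k+1) - 3·5^(k+1)) − 5·(-3·4^k - 3·5^k) = (-3)·4^k·(4 − 5) = (3)·4^k. Since 3 | h(k) by the inductive hypothesis, 3 | 5·h(k); and 3 | 3 since 3 = 3·1. Therefore 3 | h(k+1).
By induction, the statement is established for all n ≥ 1.
Therefore the largest such d is 3.

d = 3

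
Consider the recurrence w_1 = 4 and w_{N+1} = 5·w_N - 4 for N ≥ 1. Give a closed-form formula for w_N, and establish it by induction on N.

Computing the first terms: w_1 = 4, w_2 = 16, w_3 = 76. This suggests w_N = 3·5^(N - 1) + 1.
When N = 1: the formula gives 4 = 4 = w_1.
For the inductive step, assume it holds for an arbitrary m ≥ 1, so w_m = 3·5^(m - 1) + 1.
Then w_{m+1} = 5·w_m - 4 = 5·(3·5^(m - 1) + 1) - 4 = 3·5^m + 1 = 3·5^((m+1) - 1) + 1,
which is the claimed formula at N = m+1.
Hence, by induction on N, the claim holds for every N ≥ 1.

w_N = 3·5^(N - 1) + 1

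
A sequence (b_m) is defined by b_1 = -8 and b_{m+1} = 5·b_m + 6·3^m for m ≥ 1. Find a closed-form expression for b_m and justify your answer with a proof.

b_m = -3^(m + 1) + 5^(m - 1)

Computing the first terms: b_1 = -8, b_2 = -22, b_3 = -56. This suggests b_m = -3^(m + 1) + 5^(m - 1).
For the base case m = 1: the formula gives -8 = -8 = b_1.
Inductive step: suppose the statement holds for some p ≥ 1, so b_p = -3^(p + 1) + 5^(p - 1).
Then b_{p+1} = 5·b_p + 6·3^p = 5·(-3^(p + 1) + 5^(p - 1)) + 6·3^p = -3^(p + 2) + 5^p = -3^((p+1) + 1) + 5^((p+1) - 1),
which is the claimed formula at m = p+1.
This completes the induction.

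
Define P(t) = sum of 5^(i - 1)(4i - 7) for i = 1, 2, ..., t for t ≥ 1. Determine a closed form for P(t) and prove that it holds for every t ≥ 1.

We claim P(t) = 5^t(t - 2) + 2 for all t ≥ 1.
Base case (t = 1): P(1) = -3, and the closed form gives -3. They agree.
Inductive step: suppose the statement holds for some i ≥ 1, so P(i) = 5^i(i - 2) + 2.
Then P(i+1) = P(i) + (5^i(4i - 3)) = (5^i(i - 2) + 2) + (5^i(4i - 3)).
Simplifying, P(i+1) = 5^(i + 1)i - 5^(i + 1) + 2 = 5^(i+1)((i+1) - 2) + 2,
which is the closed form with t = i+1.
By induction, the statement is established for all t ≥ 1.

P(t) = 5^t(t - 2) + 2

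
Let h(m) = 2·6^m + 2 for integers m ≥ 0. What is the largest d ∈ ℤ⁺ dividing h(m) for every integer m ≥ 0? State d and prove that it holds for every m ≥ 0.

d = 2

Computing the first values: h(0) = 4 and h(1) = 14; gcd(4, 14) = 2, so d ≤ 2.
We prove 2 | 2·6^m + 2 for all m ≥ 0 by induction on m.
For the base case m = 0: h(0) = 4 = 2·(2), so 2 | h(0).
For the inductive step, assume it holds for an arbitrary r ≥ 0, i.e. 2 | h(r). Then
h(r+1) = 2·6^(r+1) + 2 = 6·(2·6^r + 2) - 10 = 6·h(r) - 10. The first term is divisible by 2 by the inductive hypothesis, and -10 is divisible by 2. Hence 2 | h(r+1).
This completes the induction.
Therefore the largest such d is 2.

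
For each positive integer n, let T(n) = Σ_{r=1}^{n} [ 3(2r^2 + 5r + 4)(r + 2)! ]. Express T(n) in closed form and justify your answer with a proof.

T(n) = (6n + 3)(n + 3)! - 18

We claim T(n) = (6n + 3)(n + 3)! - 18 for all n ≥ 1.
Base case (n = 1): T(1) = 198, and the closed form gives 198. They agree.
For the inductive step, assume it holds for an arbitrary r ≥ 1, so T(r) = (6r + 3)(r + 3)! - 18.
Then T(r+1) = T(r) + (3(2r^2 + 9r + 11)(r + 3)!) = ((6r + 3)(r + 3)! - 18) + (3(2r^2 + 9r + 11)(r + 3)!).
Simplifying, T(r+1) = (6(r+1) + 3)((r+1) + 3)! - 18,
which is the closed form with n = r+1.
By induction, the statement is established for all n ≥ 1.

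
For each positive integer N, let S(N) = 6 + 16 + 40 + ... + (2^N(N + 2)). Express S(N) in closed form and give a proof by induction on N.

S(N) = 2·2^N(N + 1) - 2

We claim S(N) = 2·2^N(N + 1) - 2 for all N ≥ 1.
For the base case N = 1: S(1) = 6, and the closed form gives 6. They agree.
Suppose the result is true for N = r, so S(r) = 2·2^r(r + 1) - 2.
Then S(r+1) = S(r) + (2^(r + 1)(r + 3)) = (2·2^r(r + 1) - 2) + (2^(r + 1)(r + 3)).
Simplifying, S(r+1) = 4·2^r·r + 8·2^r - 2 = 2·2^(r+1)((r+1) + 1) - 2,
which is the closed form with N = r+1.
By induction, the statement is established for all N ≥ 1.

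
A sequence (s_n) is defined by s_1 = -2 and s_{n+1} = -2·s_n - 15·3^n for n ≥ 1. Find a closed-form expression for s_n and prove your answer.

s_n = 7(-2)^(n - 1) - 3^(n + 1)

Computing the first terms: s_1 = -2, s_2 = -41, s_3 = -53. This suggests s_n = 7(-2)^(n - 1) - 3^(n + 1).
Base case (n = 1): the formula gives -2 = -2 = s_1.
For the inductive step, assume it holds for an arbitrary m ≥ 1, so s_m = 7(-2)^(m - 1) - 3^(m + 1).
Then s_{m+1} = -2·s_m - 15·3^m = -2·(7(-2)^(m - 1) - 3^(m + 1)) - 15·3^m = 7(-2)^m - 3^(m + 2) = 7(-2)^((m+1) - 1) - 3^((m+1) + 1),
which is the claimed formula at n = m+1.
By induction, the statement is established for all n ≥ 1.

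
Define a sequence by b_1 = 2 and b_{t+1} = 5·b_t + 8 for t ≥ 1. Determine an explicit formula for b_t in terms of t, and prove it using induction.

b_t = 4·5^(t - 1) - 2

Computing the first terms: b_1 = 2, b_2 = 18, b_3 = 98. This suggests b_t = 4·5^(t - 1) - 2.
When t = 1: the formula gives 2 = 2 = b_1.
Inductive step: assume the claim holds for t = r, so b_r = 4·5^(r - 1) - 2.
Then b_{r+1} = 5·b_r + 8 = 5·(4·5^(r - 1) - 2) + 8 = 4·5^r - 2 = 4·5^((r+1) - 1) - 2,
which is the claimed formula at t = r+1.
This completes the induction.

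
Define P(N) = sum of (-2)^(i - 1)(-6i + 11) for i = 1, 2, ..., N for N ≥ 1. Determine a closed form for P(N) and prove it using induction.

P(N) = (-2)^N(2N - 3) + 3

We claim P(N) = (-2)^N(2N - 3) + 3 for all N ≥ 1.
Base case (N = 1): P(1) = 5, and the closed form gives 5. They agree.
For the inductive step, assume it holds for an arbitrary i ≥ 1, so P(i) = (-2)^i(2i - 3) + 3.
Then P(i+1) = P(i) + ((-2)^i(-6i + 5)) = ((-2)^i(2i - 3) + 3) + ((-2)^i(-6i + 5)).
Simplifying, P(i+1) = -(-2)^(i + 1) - (-2)^(i + 2)i + 3 = (-2)^(i+1)(2(i+1) - 3) + 3,
which is the closed form with N = i+1.
By the principle of mathematical induction, the result holds for all N ≥ 1.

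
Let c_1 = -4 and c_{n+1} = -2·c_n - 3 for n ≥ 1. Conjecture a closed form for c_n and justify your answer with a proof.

Computing the first terms: c_1 = -4, c_2 = 5, c_3 = -13. This suggests c_n = -3(-2)^(n - 1) - 1.
Base case (n = 1): the formula gives -4 = -4 = c_1.
Suppose the result is true for n = p, so c_p = -3(-2)^(p - 1) - 1.
Then c_{p+1} = -2·c_p - 3 = -2·(-3(-2)^(p - 1) - 1) - 3 = -3(-2)^p - 1 = -3(-2)^((p+1) - 1) - 1,
which is the claimed formula at n = p+1.
By the principle of mathematical induction, the result holds for all n ≥ 1.

c_n = -3(-2)^(n - 1) - 1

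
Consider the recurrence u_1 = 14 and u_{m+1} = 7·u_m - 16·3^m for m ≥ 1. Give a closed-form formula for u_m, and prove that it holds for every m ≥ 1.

Computing the first terms: u_1 = 14, u_2 = 50, u_3 = 206. This suggests u_m = 4·3^m + 2·7^(m - 1).
Base step (m = 1): the formula gives 14 = 14 = u_1.
For the inductive step, assume it holds for an arbitrary k ≥ 1, so u_k = 4·3^k + 2·7^(k - 1).
Then u_{k+1} = 7·u_k - 16·3^k = 7·(4·3^k + 2·7^(k - 1)) - 16·3^k = 4·3^(k + 1) + 2·7^k = 4·3^(k+1) + 2·7^((k+1) - 1),
which is the claimed formula at m = k+1.
Hence, by induction on m, the claim holds for every m ≥ 1.

u_m = 4·3^m + 2·7^(m - 1)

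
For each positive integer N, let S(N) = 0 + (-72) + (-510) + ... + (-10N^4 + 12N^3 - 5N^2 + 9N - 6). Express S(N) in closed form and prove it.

S(N) = -N(N - 1)(2N^3 + 4N^2 + 3N - 2)

We claim S(N) = -N(N - 1)(2N^3 + 4N^2 + 3N - 2) for all N ≥ 1.
Base case (N = 1): S(1) = 0, and the closed form gives 0. They agree.
For the inductive step, assume it holds for an arbitrary i ≥ 1, so S(i) = i(-2i^4 - 2i^3 + i^2 + 5i - 2).
Then S(i+1) = S(i) + (i(-10i^3 - 28i^2 - 29i - 5)) = (i(-2i^4 - 2i^3 + i^2 + 5i - 2)) + (i(-10i^3 - 28i^2 - 29i - 5)).
Simplifying, S(i+1) = -i(i + 1)(2i^3 + 10i^2 + 17i + 7) = -(i+1)((i+1) - 1)(2(i+1)^3 + 4(i+1)^2 + 3(i+1) - 2),
which is the closed form with N = i+1.
By induction, the statement is established for all N ≥ 1.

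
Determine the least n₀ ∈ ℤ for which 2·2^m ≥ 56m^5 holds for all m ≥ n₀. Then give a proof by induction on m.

At m = 29: 1073741824 < 1148624344, so the inequality fails and n₀ ≥ 30. We prove 2·2^m ≥ 56m^5 for all m ≥ 30.
When m = 30: 2·2^m = 2147483648 and 56m^5 = 1360800000, so 2147483648 ≥ 1360800000.
Inductive step: suppose the statement holds for some j ≥ 30, so 2·2^j ≥ 56j^5.
Then 2·2^(j + 1) = 2·(2·2^j) ≥ 2·(56j^5).
Also, for j ≥ 30 we have 2·(56j^5) ≥ 56(j+1)^5, since 2 ≥ (1 + 1/j)^5 for all j ≥ 30.
Combining, 2·2^(j + 1) ≥ 56(j+1)^5.
By induction, the statement is established for all m ≥ 30.
Hence the smallest such n₀ is 30.

n₀ = 30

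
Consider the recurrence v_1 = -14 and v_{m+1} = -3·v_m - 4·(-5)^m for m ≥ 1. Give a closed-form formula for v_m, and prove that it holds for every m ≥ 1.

v_m = -4(-3)^(m - 1) + 2(-5)^m

Computing the first terms: v_1 = -14, v_2 = 62, v_3 = -286. This suggests v_m = -4(-3)^(m - 1) + 2(-5)^m.
Base step (m = 1): the formula gives -14 = -14 = v_1.
Suppose the result is true for m = i, so v_i = -4(-3)^(i - 1) + 2(-5)^i.
Then v_{i+1} = -3·v_i - 4·(-5)^i = -3·(-4(-3)^(i - 1) + 2(-5)^i) - 4·(-5)^i = -4(-3)^i + 2(-5)^(i + 1) = -4(-3)^((i+1) - 1) + 2(-5)^(i+1),
which is the claimed formula at m = i+1.
By induction, the statement is established for all m ≥ 1.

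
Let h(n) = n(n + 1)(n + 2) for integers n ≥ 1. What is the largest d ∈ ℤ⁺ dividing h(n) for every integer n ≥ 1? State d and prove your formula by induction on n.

d = 6

Computing the first values: h(1) = 6 and h(2) = 24; gcd(6, 24) = 6, so d ≤ 6.
We prove 6 | n(n + 1)(n + 2) for all n ≥ 1 by induction on n.
When n = 1: h(1) = 6 = 6·(1), so 6 | h(1).
Inductive step: assume the claim holds for n = r, i.e. 6 | h(r). Then
h(r+1) − h(r) = (r+1)·(r+2)·(r+3) − r·(r+1)·(r+2) = (r+1)·(r+2)·[(r+3) − r] = 3·(r+1)·(r+2). The product of 2 consecutive integers is divisible by (2)! = 2, so h(r+1) − h(r) is divisible by 3·2 = 6. By the inductive hypothesis 6 | h(r), hence 6 | h(r+1).
By the principle of mathematical induction, the result holds for all n ≥ 1.
Therefore the largest such d is 6.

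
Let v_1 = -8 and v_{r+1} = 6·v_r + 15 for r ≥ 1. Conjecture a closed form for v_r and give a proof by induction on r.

Computing the first terms: v_1 = -8, v_2 = -33, v_3 = -183. This suggests v_r = -5·6^(r - 1) - 3.
Base step (r = 1): the formula gives -8 = -8 = v_1.
Inductive step: suppose the statement holds for some j ≥ 1, so v_j = -5·6^(j - 1) - 3.
Then v_{j+1} = 6·v_j + 15 = 6·(-5·6^(j - 1) - 3) + 15 = -5·6^j - 3 = -5·6^((j+1) - 1) - 3,
which is the claimed formula at r = j+1.
By induction, the statement is established for all r ≥ 1.

v_r = -5·6^(r - 1) - 3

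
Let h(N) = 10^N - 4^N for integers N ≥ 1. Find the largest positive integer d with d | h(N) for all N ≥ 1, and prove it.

d = 6

Computing the first values: h(1) = 6 and h(2) = 84; gcd(6, 84) = 6, so d ≤ 6.
We prove 6 | 10^N - 4^N for all N ≥ 1 by induction on N.
When N = 1: h(1) = 6 = 6·(1), so 6 | h(1).
For the inductive step, assume it holds for an arbitrary p ≥ 1, i.e. 6 | h(p). Then
10^{p+1} − 4^{p+1} = 10·10^p − 4·4^p = 10·(10^p − 4^p) + (6)·4^p. The first term is divisible by 6 by the inductive hypothesis, and the second term (6)·4^p is divisible by 6 since 6 | 6. Hence 6 | h(p+1).
By induction, the statement is established for all N ≥ 1.
Therefore the largest such d is 6.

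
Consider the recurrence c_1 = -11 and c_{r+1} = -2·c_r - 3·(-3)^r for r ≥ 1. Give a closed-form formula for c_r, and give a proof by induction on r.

c_r = (-2)^r - (-3)^(r + 1)

Computing the first terms: c_1 = -11, c_2 = 31, c_3 = -89. This suggests c_r = (-2)^r - (-3)^(r + 1).
Base case (r = 1): the formula gives -11 = -11 = c_1.
Inductive step: suppose the statement holds for some i ≥ 1, so c_i = (-2)^i - (-3)^(i + 1).
Then c_{i+1} = -2·c_i - 3·(-3)^i = -2·((-2)^i - (-3)^(i + 1)) - 3·(-3)^i = (-2)^(i + 1) - (-3)^(i + 2) = (-2)^(i+1) - (-3)^((i+1) + 1),
which is the claimed formula at r = i+1.
By induction, the statement is established for all r ≥ 1.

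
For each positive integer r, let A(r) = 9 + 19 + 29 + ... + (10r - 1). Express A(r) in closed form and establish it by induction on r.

We claim A(r) = r(5r + 4) for all r ≥ 1.
Base case (r = 1): A(1) = 9, and the closed form gives 9. They agree.
For the inductive step, assume it holds for an arbitrary i ≥ 1, so A(i) = i(5i + 4).
Then A(i+1) = A(i) + (10i + 9) = (i(5i + 4)) + (10i + 9).
Simplifying, A(i+1) = (i + 1)(5i + 9) = (i+1)(5(i+1) + 4),
which is the closed form with r = i+1.
By the principle of mathematical induction, the result holds for all r ≥ 1.

A(r) = r(5r + 4)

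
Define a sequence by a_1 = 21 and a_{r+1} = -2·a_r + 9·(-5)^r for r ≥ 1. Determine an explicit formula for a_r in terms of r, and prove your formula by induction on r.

Computing the first terms: a_1 = 21, a_2 = -87, a_3 = 399. This suggests a_r = -3(-2)^r - 3(-5)^r.
For the base case r = 1: the formula gives 21 = 21 = a_1.
Inductive step: suppose the statement holds for some j ≥ 1, so a_j = -3(-2)^j - 3(-5)^j.
Then a_{j+1} = -2·a_j + 9·(-5)^j = -2·(-3(-2)^j - 3(-5)^j) + 9·(-5)^j = -3(-2)^(j + 1) - 3(-5)^(j + 1),
which is the claimed formula at r = j+1.
Hence, by induction on r, the claim holds for every r ≥ 1.

a_r = -3(-2)^r - 3(-5)^r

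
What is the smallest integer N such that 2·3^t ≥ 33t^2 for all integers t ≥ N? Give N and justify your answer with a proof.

N = 6

At t = 5: 486 < 825, so the inequality fails and N ≥ 6. We prove 2·3^t ≥ 33t^2 for all t ≥ 6.
Base case (t = 6): 2·3^t = 1458 and 33t^2 = 1188, so 1458 ≥ 1188.
Inductive step: suppose the statement holds for some k ≥ 6, so 2·3^k ≥ 33k^2.
Then 2·3^(k + 1) = 3·(2·3^k) ≥ 3·(33k^2).
Also, for k ≥ 6 we have 3·(33k^2) ≥ 33(k+1)^2, since 3 ≥ (1 + 1/k)^2 for all k ≥ 6.
Combining, 2·3^(k + 1) ≥ 33(k+1)^2.
Hence, by induction on t, the claim holds for every t ≥ 6.
Hence the smallest such N is 6.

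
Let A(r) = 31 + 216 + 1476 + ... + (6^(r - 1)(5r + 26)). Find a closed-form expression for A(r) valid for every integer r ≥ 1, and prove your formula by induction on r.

We claim A(r) = 6^r(r + 5) - 5 for all r ≥ 1.
For the base case r = 1: A(1) = 31, and the closed form gives 31. They agree.
Inductive step: suppose the statement holds for some p ≥ 1, so A(p) = 6^p(p + 5) - 5.
Then A(p+1) = A(p) + (6^p(5p + 31)) = (6^p(p + 5) - 5) + (6^p(5p + 31)).
Simplifying, A(p+1) = 6^(p + 1)p + 6^(p + 2) - 5 = 6^(p+1)((p+1) + 5) - 5,
which is the closed form with r = p+1.
This completes the induction.

A(r) = 6^r(r + 5) - 5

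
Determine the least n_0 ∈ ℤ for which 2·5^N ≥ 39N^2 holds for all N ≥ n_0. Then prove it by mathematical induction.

n_0 = 4

At N = 3: 250 < 351, so the inequality fails and n_0 ≥ 4. We prove 2·5^N ≥ 39N^2 for all N ≥ 4.
When N = 4: 2·5^N = 1250 and 39N^2 = 624, so 1250 ≥ 624.
For the inductive step, assume it holds for an arbitrary k ≥ 4, so 2·5^k ≥ 39k^2.
Then 2·5^(k + 1) = 5·(2·5^k) ≥ 5·(39k^2).
Also, for k ≥ 4 we have 5·(39k^2) ≥ 39(k+1)^2, since 5 ≥ (1 + 1/k)^2 for all k ≥ 4.
Combining, 2·5^(k + 1) ≥ 39(k+1)^2.
By induction, the statement is established for all N ≥ 4.
Hence the smallest such n_0 is 4.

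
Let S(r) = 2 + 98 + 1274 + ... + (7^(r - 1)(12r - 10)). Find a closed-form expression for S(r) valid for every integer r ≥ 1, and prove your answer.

We claim S(r) = 2·7^r(r - 1) + 2 for all r ≥ 1.
Base step (r = 1): S(1) = 2, and the closed form gives 2. They agree.
Suppose the result is true for r = m, so S(m) = 2·7^m(m - 1) + 2.
Then S(m+1) = S(m) + (7^m(12m + 2)) = (2·7^m(m - 1) + 2) + (7^m(12m + 2)).
Simplifying, S(m+1) = 14·7^m·m + 2 = 2·7^(m+1)((m+1) - 1) + 2,
which is the closed form with r = m+1.
Hence, by induction on r, the claim holds for every r ≥ 1.

S(r) = 2·7^r(r - 1) + 2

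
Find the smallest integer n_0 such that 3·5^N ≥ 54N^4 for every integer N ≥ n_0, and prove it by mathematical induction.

At N = 6: 46875 < 69984, so the inequality fails and n_0 ≥ 7. We prove 3·5^N ≥ 54N^4 for all N ≥ 7.
When N = 7: 3·5^N = 234375 and 54N^4 = 129654, so 234375 ≥ 129654.
Suppose the result is true for N = i, so 3·5^i ≥ 54i^4.
Then 3·5^(i + 1) = 5·(3·5^i) ≥ 5·(54i^4).
Also, for i ≥ 7 we have 5·(54i^4) ≥ 54(i+1)^4, since 5 ≥ (1 + 1/i)^4 for all i ≥ 7.
Combining, 3·5^(i + 1) ≥ 54(i+1)^4.
This completes the induction.
Hence the smallest such n_0 is 7.

n_0 = 7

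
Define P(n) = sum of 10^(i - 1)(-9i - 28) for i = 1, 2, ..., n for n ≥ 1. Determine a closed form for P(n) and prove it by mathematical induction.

P(n) = -10^n(n + 3) + 3

We claim P(n) = -10^n(n + 3) + 3 for all n ≥ 1.
Base step (n = 1): P(1) = -37, and the closed form gives -37. They agree.
For the inductive step, assume it holds for an arbitrary i ≥ 1, so P(i) = -10^i(i + 3) + 3.
Then P(i+1) = P(i) + (10^i(-9i - 37)) = (-10^i(i + 3) + 3) + (10^i(-9i - 37)).
Simplifying, P(i+1) = -10·10^i·i - 40·10^i + 3 = -10^(i+1)((i+1) + 3) + 3,
which is the closed form with n = i+1.
By the principle of mathematical induction, the result holds for all n ≥ 1.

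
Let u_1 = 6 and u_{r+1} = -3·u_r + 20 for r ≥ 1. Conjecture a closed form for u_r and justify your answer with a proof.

Computing the first terms: u_1 = 6, u_2 = 2, u_3 = 14. This suggests u_r = (-3)^(r - 1) + 5.
When r = 1: the formula gives 6 = 6 = u_1.
For the inductive step, assume it holds for an arbitrary m ≥ 1, so u_m = (-3)^(m - 1) + 5.
Then u_{m+1} = -3·u_m + 20 = -3·((-3)^(m - 1) + 5) + 20 = (-3)^m + 5 = (-3)^((m+1) - 1) + 5,
which is the claimed formula at r = m+1.
By induction, the statement is established for all r ≥ 1.

u_r = (-3)^(r - 1) + 5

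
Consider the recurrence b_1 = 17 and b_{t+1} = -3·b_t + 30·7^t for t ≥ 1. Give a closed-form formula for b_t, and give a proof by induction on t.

b_t = -4(-3)^(t - 1) + 3·7^t

Computing the first terms: b_1 = 17, b_2 = 159, b_3 = 993. This suggests b_t = -4(-3)^(t - 1) + 3·7^t.
For the base case t = 1: the formula gives 17 = 17 = b_1.
Suppose the result is true for t = k, so b_k = -4(-3)^(k - 1) + 3·7^k.
Then b_{k+1} = -3·b_k + 30·7^k = -3·(-4(-3)^(k - 1) + 3·7^k) + 30·7^k = -4(-3)^k + 3·7^(k + 1) = -4(-3)^((k+1) - 1) + 3·7^(k+1),
which is the claimed formula at t = k+1.
Hence, by induction on t, the claim holds for every t ≥ 1.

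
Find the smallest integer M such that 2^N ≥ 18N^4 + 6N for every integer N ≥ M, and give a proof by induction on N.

At N = 22: 4194304 < 4216740, so the inequality fails and M ≥ 23. We prove 2^N ≥ 18N^4 + 6N for all N ≥ 23.
Base case (N = 23): 2^N = 8388608 and 18N^4 + 6N = 5037276, so 8388608 ≥ 5037276.
Inductive step: assume the claim holds for N = p, so 2^p ≥ 18p^4 + 6p.
Then 2^(p + 1) = 2·(2^p) ≥ 2·(18p^4 + 6p).
Also, for p ≥ 23 we have 2·(18p^4 + 6p) ≥ 18(p+1)^4 + 6(p+1), since 2·(18p^4 + 6p) − (18(p+1)^4 + 6(p+1)) = 18p^4 - 72p^3 - 108p^2 - 66p - 24, which is nonnegative for all p ≥ 23.
Combining, 2^(p + 1) ≥ 18(p+1)^4 + 6(p+1).
By induction, the statement is established for all N ≥ 23.
Hence the smallest such M is 23.

M = 23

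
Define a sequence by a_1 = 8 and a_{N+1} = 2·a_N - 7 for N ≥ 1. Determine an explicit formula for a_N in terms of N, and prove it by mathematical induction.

Computing the first terms: a_1 = 8, a_2 = 9, a_3 = 11. This suggests a_N = 2^(N - 1) + 7.
When N = 1: the formula gives 8 = 8 = a_1.
Suppose the result is true for N = p, so a_p = 2^(p - 1) + 7.
Then a_{p+1} = 2·a_p - 7 = 2·(2^(p - 1) + 7) - 7 = 2^p + 7 = 2^((p+1) - 1) + 7,
which is the claimed formula at N = p+1.
By the principle of mathematical induction, the result holds for all N ≥ 1.

a_N = 2^(N - 1) + 7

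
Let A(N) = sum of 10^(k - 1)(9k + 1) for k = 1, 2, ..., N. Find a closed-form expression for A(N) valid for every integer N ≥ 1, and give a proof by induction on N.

A(N) = 10^N·N

We claim A(N) = 10^N·N for all N ≥ 1.
For the base case N = 1: A(1) = 10, and the closed form gives 10. They agree.
Inductive step: assume the claim holds for N = k, so A(k) = 10^k·k.
Then A(k+1) = A(k) + (10^k(9k + 10)) = (10^k·k) + (10^k(9k + 10)).
Simplifying, A(k+1) = 10^(k + 1)(k + 1) = 10^(k+1)·(k+1),
which is the closed form with N = k+1.
This completes the induction.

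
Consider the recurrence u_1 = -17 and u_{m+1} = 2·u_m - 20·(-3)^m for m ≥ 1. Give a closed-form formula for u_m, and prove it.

u_m = 4(-3)^m - 5·2^(m - 1)

Computing the first terms: u_1 = -17, u_2 = 26, u_3 = -128. This suggests u_m = 4(-3)^m - 5·2^(m - 1).
For the base case m = 1: the formula gives -17 = -17 = u_1.
Suppose the result is true for m = p, so u_p = 4(-3)^p - 5·2^(p - 1).
Then u_{p+1} = 2·u_p - 20·(-3)^p = 2·(4(-3)^p - 5·2^(p - 1)) - 20·(-3)^p = 4(-3)^(p + 1) - 5·2^p = 4(-3)^(p+1) - 5·2^((p+1) - 1),
which is the claimed formula at m = p+1.
By the principle of mathematical induction, the result holds for all m ≥ 1.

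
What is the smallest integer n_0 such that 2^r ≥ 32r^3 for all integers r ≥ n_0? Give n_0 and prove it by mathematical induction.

n_0 = 18

At r = 17: 131072 < 157216, so the inequality fails and n_0 ≥ 18. We prove 2^r ≥ 32r^3 for all r ≥ 18.
Base step (r = 18): 2^r = 262144 and 32r^3 = 186624, so 262144 ≥ 186624.
Inductive step: assume the claim holds for r = p, so 2^p ≥ 32p^3.
Then 2^(p + 1) = 2·(2^p) ≥ 2·(32p^3).
Also, for p ≥ 18 we have 2·(32p^3) ≥ 32(p+1)^3, since 2 ≥ (1 + 1/p)^3 for all p ≥ 18.
Combining, 2^(p + 1) ≥ 32(p+1)^3.
Hence, by induction on r, the claim holds for every r ≥ 18.
Hence the smallest such n_0 is 18.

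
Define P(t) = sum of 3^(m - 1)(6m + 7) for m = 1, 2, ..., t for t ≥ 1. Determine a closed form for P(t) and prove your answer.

P(t) = 3^t(3t + 2) - 2

We claim P(t) = 3^t(3t + 2) - 2 for all t ≥ 1.
Base step (t = 1): P(1) = 13, and the closed form gives 13. They agree.
Inductive step: suppose the statement holds for some m ≥ 1, so P(m) = 3^m(3m + 2) - 2.
Then P(m+1) = P(m) + (3^m(6m + 13)) = (3^m(3m + 2) - 2) + (3^m(6m + 13)).
Simplifying, P(m+1) = 9·3^m·m + 15·3^m - 2 = 3^(m+1)(3(m+1) + 2) - 2,
which is the closed form with t = m+1.
This completes the induction.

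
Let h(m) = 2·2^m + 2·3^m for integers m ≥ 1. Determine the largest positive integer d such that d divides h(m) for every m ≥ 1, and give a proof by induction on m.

Computing the first values: h(1) = 10 and h(2) = 26; gcd(10, 26) = 2, so d ≤ 2.
We prove 2 | 2·2^m + 2·3^m for all m ≥ 1 by induction on m.
When m = 1: h(1) = 10 = 2·(5), so 2 | h(1).
Inductive step: assume the claim holds for m = j, i.e. 2 | h(j). Then
h(j+1) − 3·h(j) = (2·2^(j+1) + 2·3^(j+1)) − 3·(2·2^j + 2·3^j) = (2)·2^j·(2 − 3) = (-2)·2^j. Since 2 | h(j) by the inductive hypothesis, 2 | 3·h(j); and 2 | -2 since -2 = 2·-1. Therefore 2 | h(j+1).
This completes the induction.
Therefore the largest such d is 2.

d = 2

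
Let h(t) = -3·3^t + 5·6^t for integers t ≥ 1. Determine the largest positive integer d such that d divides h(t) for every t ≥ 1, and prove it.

d = 3

Computing the first values: h(1) = 21 and h(2) = 153; gcd(21, 153) = 3, so d ≤ 3.
We prove 3 | -3·3^t + 5·6^t for all t ≥ 1 by induction on t.
Base step (t = 1): h(1) = 21 = 3·(7), so 3 | h(1).
Inductive step: suppose the statement holds for some p ≥ 1, i.e. 3 | h(p). Then
h(p+1) − 6·h(p) = (-3·3^(p+1) + 5·6^(p+1)) − 6·(-3·3^p + 5·6^p) = (-3)·3^p·(3 − 6) = (9)·3^p. Since 3 | h(p) by the inductive hypothesis, 3 | 6·h(p); and 3 | 9 since 9 = 3·3. Therefore 3 | h(p+1).
By induction, the statement is established for all t ≥ 1.
Therefore the largest such d is 3.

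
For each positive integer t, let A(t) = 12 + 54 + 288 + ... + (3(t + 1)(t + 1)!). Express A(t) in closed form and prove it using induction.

We claim A(t) = 3(t + 2)! - 6 for all t ≥ 1.
Base case (t = 1): A(1) = 12, and the closed form gives 12. They agree.
Inductive step: assume the claim holds for t = p, so A(p) = 3(p + 2)! - 6.
Then A(p+1) = A(p) + (3(p + 2)(p + 2)!) = (3(p + 2)! - 6) + (3(p + 2)(p + 2)!).
Simplifying, A(p+1) = 3((p+1) + 2)! - 6,
which is the closed form with t = p+1.
By the principle of mathematical induction, the result holds for all t ≥ 1.

A(t) = 3(t + 2)! - 6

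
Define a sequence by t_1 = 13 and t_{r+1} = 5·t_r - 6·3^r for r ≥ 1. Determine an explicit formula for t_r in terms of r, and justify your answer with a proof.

t_r = 3^(r + 1) + 4·5^(r - 1)

Computing the first terms: t_1 = 13, t_2 = 47, t_3 = 181. This suggests t_r = 3^(r + 1) + 4·5^(r - 1).
Base step (r = 1): the formula gives 13 = 13 = t_1.
Inductive step: suppose the statement holds for some k ≥ 1, so t_k = 3^(k + 1) + 4·5^(k - 1).
Then t_{k+1} = 5·t_k - 6·3^k = 5·(3^(k + 1) + 4·5^(k - 1)) - 6·3^k = 3^(k + 2) + 4·5^k = 3^((k+1) + 1) + 4·5^((k+1) - 1),
which is the claimed formula at r = k+1.
By the principle of mathematical induction, the result holds for all r ≥ 1.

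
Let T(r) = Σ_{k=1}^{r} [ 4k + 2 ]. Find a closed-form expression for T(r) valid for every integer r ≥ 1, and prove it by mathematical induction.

T(r) = 2r(r + 2)

We claim T(r) = 2r(r + 2) for all r ≥ 1.
Base case (r = 1): T(1) = 6, and the closed form gives 6. They agree.
Inductive step: suppose the statement holds for some k ≥ 1, so T(k) = 2k(k + 2).
Then T(k+1) = T(k) + (4k + 6) = (2k(k + 2)) + (4k + 6).
Simplifying, T(k+1) = 2(k + 1)(k + 3) = 2(k+1)((k+1) + 2),
which is the closed form with r = k+1.
By induction, the statement is established for all r ≥ 1.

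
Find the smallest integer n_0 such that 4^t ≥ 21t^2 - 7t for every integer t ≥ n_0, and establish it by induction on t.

At t = 4: 256 < 308, so the inequality fails and n_0 ≥ 5. We prove 4^t ≥ 21t^2 - 7t for all t ≥ 5.
For the base case t = 5: 4^t = 1024 and 21t^2 - 7t = 490, so 1024 ≥ 490.
Inductive step: suppose the statement holds for some i ≥ 5, so 4^i ≥ 21i^2 - 7i.
Then 4^(i + 1) = 4·(4^i) ≥ 4·(21i^2 - 7i).
Also, for i ≥ 5 we have 4·(21i^2 - 7i) ≥ 21(i+1)^2 - 7(i+1), since 4·(21i^2 - 7i) − (21(i+1)^2 - 7(i+1)) = 63i^2 - 63i - 14, which is nonnegative for all i ≥ 5.
Combining, 4^(i + 1) ≥ 21(i+1)^2 - 7(i+1).
This completes the induction.
Hence the smallest such n_0 is 5.

n_0 = 5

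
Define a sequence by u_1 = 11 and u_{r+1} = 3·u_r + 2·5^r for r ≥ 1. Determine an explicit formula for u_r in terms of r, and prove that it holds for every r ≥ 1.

u_r = 2·3^r + 5^r

Computing the first terms: u_1 = 11, u_2 = 43, u_3 = 179. This suggests u_r = 2·3^r + 5^r.
Base step (r = 1): the formula gives 11 = 11 = u_1.
Inductive step: assume the claim holds for r = i, so u_i = 2·3^i + 5^i.
Then u_{i+1} = 3·u_i + 2·5^i = 3·(2·3^i + 5^i) + 2·5^i = 2·3^(i + 1) + 5^(i + 1),
which is the claimed formula at r = i+1.
Hence, by induction on r, the claim holds for every r ≥ 1.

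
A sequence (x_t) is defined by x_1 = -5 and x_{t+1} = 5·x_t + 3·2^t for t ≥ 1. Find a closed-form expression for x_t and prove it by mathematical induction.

x_t = -2^t - 3·5^(t - 1)

Computing the first terms: x_1 = -5, x_2 = -19, x_3 = -83. This suggests x_t = -2^t - 3·5^(t - 1).
Base step (t = 1): the formula gives -5 = -5 = x_1.
For the inductive step, assume it holds for an arbitrary m ≥ 1, so x_m = -2^m - 3·5^(m - 1).
Then x_{m+1} = 5·x_m + 3·2^m = 5·(-2^m - 3·5^(m - 1)) + 3·2^m = -2^(m + 1) - 3·5^m = -2^(m+1) - 3·5^((m+1) - 1),
which is the claimed formula at t = m+1.
By the principle of mathematical induction, the result holds for all t ≥ 1.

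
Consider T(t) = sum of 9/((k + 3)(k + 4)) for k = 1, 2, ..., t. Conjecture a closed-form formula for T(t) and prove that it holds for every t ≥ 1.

We claim T(t) = 9t/(4(t + 4)) for all t ≥ 1.
Base step (t = 1): T(1) = 9/20, and the closed form gives 9/20. They agree.
Suppose the result is true for t = k, so T(k) = 9k/(4(k + 4)).
Then T(k+1) = T(k) + (9/((k + 4)(k + 5))) = (9k/(4(k + 4))) + (9/((k + 4)(k + 5))).
Simplifying, T(k+1) = 9(k + 1)/(4(k + 5)) = 9(k+1)/(4((k+1) + 4)),
which is the closed form with t = k+1.
Hence, by induction on t, the claim holds for every t ≥ 1.

T(t) = 9t/(4(t + 4))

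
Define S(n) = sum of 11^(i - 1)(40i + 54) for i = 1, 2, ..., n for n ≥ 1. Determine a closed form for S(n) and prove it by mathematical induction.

S(n) = 11^n(4n + 5) - 5

We claim S(n) = 11^n(4n + 5) - 5 for all n ≥ 1.
When n = 1: S(1) = 94, and the closed form gives 94. They agree.
Suppose the result is true for n = i, so S(i) = 11^i(4i + 5) - 5.
Then S(i+1) = S(i) + (11^i(40i + 94)) = (11^i(4i + 5) - 5) + (11^i(40i + 94)).
Simplifying, S(i+1) = 44·11^i·i + 99·11^i - 5 = 11^(i+1)(4(i+1) + 5) - 5,
which is the closed form with n = i+1.
This completes the induction.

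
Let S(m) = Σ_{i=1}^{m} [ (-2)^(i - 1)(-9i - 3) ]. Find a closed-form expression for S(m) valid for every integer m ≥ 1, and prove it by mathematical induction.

We claim S(m) = (-2)^m(3m + 2) - 2 for all m ≥ 1.
Base case (m = 1): S(1) = -12, and the closed form gives -12. They agree.
Suppose the result is true for m = i, so S(i) = (-2)^i(3i + 2) - 2.
Then S(i+1) = S(i) + ((-2)^i(-9i - 12)) = ((-2)^i(3i + 2) - 2) + ((-2)^i(-9i - 12)).
Simplifying, S(i+1) = -6(-2)^i·i - 10(-2)^i - 2 = (-2)^(i+1)(3(i+1) + 2) - 2,
which is the closed form with m = i+1.
This completes the induction.

S(m) = (-2)^m(3m + 2) - 2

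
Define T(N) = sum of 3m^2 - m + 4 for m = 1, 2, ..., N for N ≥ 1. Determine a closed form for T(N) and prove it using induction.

T(N) = N(N^2 + N + 4)

We claim T(N) = N(N^2 + N + 4) for all N ≥ 1.
For the base case N = 1: T(1) = 6, and the closed form gives 6. They agree.
Suppose the result is true for N = m, so T(m) = m(m^2 + m + 4).
Then T(m+1) = T(m) + (-m + 3(m + 1)^2 + 3) = (m(m^2 + m + 4)) + (-m + 3(m + 1)^2 + 3).
Simplifying, T(m+1) = (m + 1)(m^2 + 3m + 6) = (m+1)((m+1)^2 + (m+1) + 4),
which is the closed form with N = m+1.
By the principle of mathematical induction, the result holds for all N ≥ 1.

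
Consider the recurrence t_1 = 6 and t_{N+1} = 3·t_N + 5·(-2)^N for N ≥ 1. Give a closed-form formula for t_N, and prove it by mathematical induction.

t_N = -(-2)^N + 4·3^(N - 1)

Computing the first terms: t_1 = 6, t_2 = 8, t_3 = 44. This suggests t_N = -(-2)^N + 4·3^(N - 1).
When N = 1: the formula gives 6 = 6 = t_1.
Inductive step: suppose the statement holds for some p ≥ 1, so t_p = -(-2)^p + 4·3^(p - 1).
Then t_{p+1} = 3·t_p + 5·(-2)^p = 3·(-(-2)^p + 4·3^(p - 1)) + 5·(-2)^p = -(-2)^(p + 1) + 4·3^p = -(-2)^(p+1) + 4·3^((p+1) - 1),
which is the claimed formula at N = p+1.
By the principle of mathematical induction, the result holds for all N ≥ 1.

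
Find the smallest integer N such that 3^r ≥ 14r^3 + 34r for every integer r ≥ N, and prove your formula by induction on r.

N = 9

At r = 8: 6561 < 7440, so the inequality fails and N ≥ 9. We prove 3^r ≥ 14r^3 + 34r for all r ≥ 9.
For the base case r = 9: 3^r = 19683 and 14r^3 + 34r = 10512, so 19683 ≥ 10512.
Inductive step: assume the claim holds for r = j, so 3^j ≥ 14j^3 + 34j.
Then 3^(j + 1) = 3·(3^j) ≥ 3·(14j^3 + 34j).
Also, for j ≥ 9 we have 3·(14j^3 + 34j) ≥ 14(j+1)^3 + 34(j+1), since 3·(14j^3 + 34j) − (14(j+1)^3 + 34(j+1)) = 28j^3 - 42j^2 + 26j - 48, which is nonnegative for all j ≥ 9.
Combining, 3^(j + 1) ≥ 14(j+1)^3 + 34(j+1).
By the principle of mathematical induction, the result holds for all r ≥ 9.
Hence the smallest such N is 9.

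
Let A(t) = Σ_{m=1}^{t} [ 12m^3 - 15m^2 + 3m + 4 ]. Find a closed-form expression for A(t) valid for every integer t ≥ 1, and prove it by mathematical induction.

We claim A(t) = t(3t^3 + t^2 - 3t + 3) for all t ≥ 1.
When t = 1: A(1) = 4, and the closed form gives 4. They agree.
Inductive step: suppose the statement holds for some m ≥ 1, so A(m) = m(3m^3 + m^2 - 3m + 3).
Then A(m+1) = A(m) + (12m^3 + 21m^2 + 9m + 4) = (m(3m^3 + m^2 - 3m + 3)) + (12m^3 + 21m^2 + 9m + 4).
Simplifying, A(m+1) = (m + 1)(3m^3 + 10m^2 + 8m + 4) = (m+1)(3(m+1)^3 + (m+1)^2 - 3(m+1) + 3),
which is the closed form with t = m+1.
By the principle of mathematical induction, the result holds for all t ≥ 1.

A(t) = t(3t^3 + t^2 - 3t + 3)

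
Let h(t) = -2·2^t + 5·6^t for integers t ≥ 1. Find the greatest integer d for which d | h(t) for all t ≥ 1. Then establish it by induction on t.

d = 2

Computing the first values: h(1) = 26 and h(2) = 172; gcd(26, 172) = 2, so d ≤ 2.
We prove 2 | -2·2^t + 5·6^t for all t ≥ 1 by induction on t.
Base step (t = 1): h(1) = 26 = 2·(13), so 2 | h(1).
Inductive step: assume the claim holds for t = r, i.e. 2 | h(r). Then
h(r+1) − 6·h(r) = (-2·2^(r+1) + 5·6^(r+1)) − 6·(-2·2^r + 5·6^r) = (-2)·2^r·(2 − 6) = (8)·2^r. Since 2 | h(r) by the inductive hypothesis, 2 | 6·h(r); and 2 | 8 since 8 = 2·4. Therefore 2 | h(r+1).
By the principle of mathematical induction, the result holds for all t ≥ 1.
Therefore the largest such d is 2.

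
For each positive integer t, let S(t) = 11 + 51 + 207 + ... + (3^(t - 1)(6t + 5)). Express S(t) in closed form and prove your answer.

We claim S(t) = 3^t(3t + 1) - 1 for all t ≥ 1.
Base step (t = 1): S(1) = 11, and the closed form gives 11. They agree.
Suppose the result is true for t = r, so S(r) = 3^r(3r + 1) - 1.
Then S(r+1) = S(r) + (3^r(6r + 11)) = (3^r(3r + 1) - 1) + (3^r(6r + 11)).
Simplifying, S(r+1) = 9·3^r·r + 12·3^r - 1 = 3^(r+1)(3(r+1) + 1) - 1,
which is the closed form with t = r+1.
This completes the induction.

S(t) = 3^t(3t + 1) - 1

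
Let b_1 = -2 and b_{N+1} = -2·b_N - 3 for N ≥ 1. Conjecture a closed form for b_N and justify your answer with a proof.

Computing the first terms: b_1 = -2, b_2 = 1, b_3 = -5. This suggests b_N = -(-2)^(N - 1) - 1.
When N = 1: the formula gives -2 = -2 = b_1.
Inductive step: assume the claim holds for N = j, so b_j = -(-2)^(j - 1) - 1.
Then b_{j+1} = -2·b_j - 3 = -2·(-(-2)^(j - 1) - 1) - 3 = -(-2)^j - 1 = -(-2)^((j+1) - 1) - 1,
which is the claimed formula at N = j+1.
By the principle of mathematical induction, the result holds for all N ≥ 1.

b_N = -(-2)^(N - 1) - 1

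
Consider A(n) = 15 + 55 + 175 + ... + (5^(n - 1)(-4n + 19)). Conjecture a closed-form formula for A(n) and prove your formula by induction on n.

We claim A(n) = 5^n(-n + 5) - 5 for all n ≥ 1.
Base step (n = 1): A(1) = 15, and the closed form gives 15. They agree.
Inductive step: assume the claim holds for n = m, so A(m) = 5^m(-m + 5) - 5.
Then A(m+1) = A(m) + (5^m(-4m + 15)) = (5^m(-m + 5) - 5) + (5^m(-4m + 15)).
Simplifying, A(m+1) = -5·5^m·m + 20·5^m - 5 = 5^(m+1)(-(m+1) + 5) - 5,
which is the closed form with n = m+1.
By induction, the statement is established for all n ≥ 1.

A(n) = 5^n(-n + 5) - 5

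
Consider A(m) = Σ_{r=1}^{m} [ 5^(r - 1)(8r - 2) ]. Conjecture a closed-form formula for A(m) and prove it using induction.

A(m) = 5^m(2m - 1) + 1

We claim A(m) = 5^m(2m - 1) + 1 for all m ≥ 1.
When m = 1: A(1) = 6, and the closed form gives 6. They agree.
Inductive step: suppose the statement holds for some r ≥ 1, so A(r) = 5^r(2r - 1) + 1.
Then A(r+1) = A(r) + (5^r(8r + 6)) = (5^r(2r - 1) + 1) + (5^r(8r + 6)).
Simplifying, A(r+1) = 10·5^r·r + 5·5^r + 1 = 5^(r+1)(2(r+1) - 1) + 1,
which is the closed form with m = r+1.
By induction, the statement is established for all m ≥ 1.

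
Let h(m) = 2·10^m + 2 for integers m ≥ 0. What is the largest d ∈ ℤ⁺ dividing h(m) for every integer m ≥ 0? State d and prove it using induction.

d = 2

Computing the first values: h(0) = 4 and h(1) = 22; gcd(4, 22) = 2, so d ≤ 2.
We prove 2 | 2·10^m + 2 for all m ≥ 0 by induction on m.
Base case (m = 0): h(0) = 4 = 2·(2), so 2 | h(0).
Inductive step: assume the claim holds for m = i, i.e. 2 | h(i). Then
h(i+1) = 2·10^(i+1) + 2 = 10·(2·10^i + 2) - 18 = 10·h(i) - 18. The first term is divisible by 2 by the inductive hypothesis, and -18 is divisible by 2. Hence 2 | h(i+1).
By the principle of mathematical induction, the result holds for all m ≥ 0.
Therefore the largest such d is 2.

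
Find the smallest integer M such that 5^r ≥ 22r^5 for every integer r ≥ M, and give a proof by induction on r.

M = 9

At r = 8: 390625 < 720896, so the inequality fails and M ≥ 9. We prove 5^r ≥ 22r^5 for all r ≥ 9.
When r = 9: 5^r = 1953125 and 22r^5 = 1299078, so 1953125 ≥ 1299078.
Suppose the result is true for r = m, so 5^m ≥ 22m^5.
Then 5^(m + 1) = 5·(5^m) ≥ 5·(22m^5).
Also, for m ≥ 9 we have 5·(22m^5) ≥ 22(m+1)^5, since 5 ≥ (1 + 1/m)^5 for all m ≥ 9.
Combining, 5^(m + 1) ≥ 22(m+1)^5.
By the principle of mathematical induction, the result holds for all r ≥ 9.
Hence the smallest such M is 9.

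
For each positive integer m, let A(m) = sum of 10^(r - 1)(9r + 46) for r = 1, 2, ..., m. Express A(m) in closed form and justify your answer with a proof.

A(m) = 10^m(m + 5) - 5

We claim A(m) = 10^m(m + 5) - 5 for all m ≥ 1.
When m = 1: A(1) = 55, and the closed form gives 55. They agree.
Inductive step: suppose the statement holds for some r ≥ 1, so A(r) = 10^r(r + 5) - 5.
Then A(r+1) = A(r) + (10^r(9r + 55)) = (10^r(r + 5) - 5) + (10^r(9r + 55)).
Simplifying, A(r+1) = 10·10^r·r + 60·10^r - 5 = 10^(r+1)((r+1) + 5) - 5,
which is the closed form with m = r+1.
This completes the induction.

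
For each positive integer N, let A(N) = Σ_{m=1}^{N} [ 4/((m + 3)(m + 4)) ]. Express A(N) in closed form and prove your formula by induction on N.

We claim A(N) = N/(N + 4) for all N ≥ 1.
For the base case N = 1: A(1) = 1/5, and the closed form gives 1/5. They agree.
Inductive step: suppose the statement holds for some m ≥ 1, so A(m) = m/(m + 4).
Then A(m+1) = A(m) + (4/((m + 4)(m + 5))) = (m/(m + 4)) + (4/((m + 4)(m + 5))).
Simplifying, A(m+1) = (m + 1)/(m + 5) = (m+1)/((m+1) + 4),
which is the closed form with N = m+1.
By the principle of mathematical induction, the result holds for all N ≥ 1.

A(N) = N/(N + 4)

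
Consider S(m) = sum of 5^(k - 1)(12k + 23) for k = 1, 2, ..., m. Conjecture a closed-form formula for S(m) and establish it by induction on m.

We claim S(m) = 5^m(3m + 5) - 5 for all m ≥ 1.
For the base case m = 1: S(1) = 35, and the closed form gives 35. They agree.
For the inductive step, assume it holds for an arbitrary k ≥ 1, so S(k) = 5^k(3k + 5) - 5.
Then S(k+1) = S(k) + (5^k(12k + 35)) = (5^k(3k + 5) - 5) + (5^k(12k + 35)).
Simplifying, S(k+1) = 15·5^k·k + 40·5^k - 5 = 5^(k+1)(3(k+1) + 5) - 5,
which is the closed form with m = k+1.
Hence, by induction on m, the claim holds for every m ≥ 1.

S(m) = 5^m(3m + 5) - 5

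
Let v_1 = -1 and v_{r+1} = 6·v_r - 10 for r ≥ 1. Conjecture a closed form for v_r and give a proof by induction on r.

v_r = -3·6^(r - 1) + 2

Computing the first terms: v_1 = -1, v_2 = -16, v_3 = -106. This suggests v_r = -3·6^(r - 1) + 2.
For the base case r = 1: the formula gives -1 = -1 = v_1.
Suppose the result is true for r = m, so v_m = -3·6^(m - 1) + 2.
Then v_{m+1} = 6·v_m - 10 = 6·(-3·6^(m - 1) + 2) - 10 = -3·6^m + 2 = -3·6^((m+1) - 1) + 2,
which is the claimed formula at r = m+1.
This completes the induction.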